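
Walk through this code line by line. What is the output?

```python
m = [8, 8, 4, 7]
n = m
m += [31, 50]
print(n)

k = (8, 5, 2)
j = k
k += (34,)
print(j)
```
[8, 8, 4, 7, 31, 50]
(8, 5, 2)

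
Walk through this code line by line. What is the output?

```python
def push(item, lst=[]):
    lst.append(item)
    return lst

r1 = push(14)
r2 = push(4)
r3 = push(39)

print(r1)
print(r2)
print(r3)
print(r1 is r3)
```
[14, 4, 39]
[14, 4, 39]
[14, 4, 39]
True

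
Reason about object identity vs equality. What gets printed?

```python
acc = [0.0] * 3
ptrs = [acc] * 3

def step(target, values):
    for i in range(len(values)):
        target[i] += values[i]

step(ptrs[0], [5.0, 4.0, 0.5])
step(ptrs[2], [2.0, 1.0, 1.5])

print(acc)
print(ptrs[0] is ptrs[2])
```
[7.0, 5.0, 2.0]
True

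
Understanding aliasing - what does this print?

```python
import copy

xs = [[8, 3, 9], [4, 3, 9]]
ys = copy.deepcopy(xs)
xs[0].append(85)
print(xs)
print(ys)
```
[[8, 3, 9, 85], [4, 3, 9]]
[[8, 3, 9], [4, 3, 9]]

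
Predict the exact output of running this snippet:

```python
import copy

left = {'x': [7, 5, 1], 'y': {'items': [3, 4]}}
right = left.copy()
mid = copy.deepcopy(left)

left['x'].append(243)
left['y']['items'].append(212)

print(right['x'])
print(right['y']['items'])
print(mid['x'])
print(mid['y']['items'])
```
[7, 5, 1, 243]
[3, 4, 212]
[7, 5, 1]
[3, 4]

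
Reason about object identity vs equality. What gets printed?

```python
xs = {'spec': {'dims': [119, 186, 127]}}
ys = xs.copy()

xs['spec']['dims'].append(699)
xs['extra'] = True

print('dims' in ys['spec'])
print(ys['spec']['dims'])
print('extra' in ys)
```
True
[119, 186, 127, 699]
False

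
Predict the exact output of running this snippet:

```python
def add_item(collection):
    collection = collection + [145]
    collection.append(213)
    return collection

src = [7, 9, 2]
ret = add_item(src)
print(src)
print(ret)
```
[7, 9, 2]
[7, 9, 2, 145, 213]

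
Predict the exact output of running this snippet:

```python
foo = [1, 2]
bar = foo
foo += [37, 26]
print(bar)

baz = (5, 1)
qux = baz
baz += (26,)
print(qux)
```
[1, 2, 37, 26]
(5, 1)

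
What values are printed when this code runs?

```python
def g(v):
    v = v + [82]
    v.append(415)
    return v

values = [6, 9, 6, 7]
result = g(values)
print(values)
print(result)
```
[6, 9, 6, 7]
[6, 9, 6, 7, 82, 415]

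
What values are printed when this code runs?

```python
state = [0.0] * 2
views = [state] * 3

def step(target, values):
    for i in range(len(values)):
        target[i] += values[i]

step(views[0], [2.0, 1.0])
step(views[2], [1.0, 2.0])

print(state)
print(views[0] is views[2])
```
[3.0, 3.0]
True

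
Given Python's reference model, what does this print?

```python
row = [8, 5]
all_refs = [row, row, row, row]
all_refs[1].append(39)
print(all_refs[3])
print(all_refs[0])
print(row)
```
[8, 5, 39]
[8, 5, 39]
[8, 5, 39]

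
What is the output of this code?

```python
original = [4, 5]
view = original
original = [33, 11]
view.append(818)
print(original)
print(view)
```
[33, 11]
[4, 5, 818]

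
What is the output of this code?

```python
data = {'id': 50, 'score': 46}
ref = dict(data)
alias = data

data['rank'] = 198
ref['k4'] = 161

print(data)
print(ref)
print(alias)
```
{'id': 50, 'score': 46, 'rank': 198}
{'id': 50, 'score': 46, 'k4': 161}
{'id': 50, 'score': 46, 'rank': 198}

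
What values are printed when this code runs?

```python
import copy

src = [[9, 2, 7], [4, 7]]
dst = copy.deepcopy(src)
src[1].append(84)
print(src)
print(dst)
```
[[9, 2, 7], [4, 7, 84]]
[[9, 2, 7], [4, 7]]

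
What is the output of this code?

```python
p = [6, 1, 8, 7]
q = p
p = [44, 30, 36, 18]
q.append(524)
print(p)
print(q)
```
[44, 30, 36, 18]
[6, 1, 8, 7, 524]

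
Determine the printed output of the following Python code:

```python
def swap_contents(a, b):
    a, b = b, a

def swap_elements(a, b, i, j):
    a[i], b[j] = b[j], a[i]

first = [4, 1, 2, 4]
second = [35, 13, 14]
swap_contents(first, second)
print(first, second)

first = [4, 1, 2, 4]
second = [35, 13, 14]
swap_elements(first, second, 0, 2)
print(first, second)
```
[4, 1, 2, 4] [35, 13, 14]
[14, 1, 2, 4] [35, 13, 4]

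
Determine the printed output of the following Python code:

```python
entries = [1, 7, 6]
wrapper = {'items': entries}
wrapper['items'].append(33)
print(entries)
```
[1, 7, 6, 33]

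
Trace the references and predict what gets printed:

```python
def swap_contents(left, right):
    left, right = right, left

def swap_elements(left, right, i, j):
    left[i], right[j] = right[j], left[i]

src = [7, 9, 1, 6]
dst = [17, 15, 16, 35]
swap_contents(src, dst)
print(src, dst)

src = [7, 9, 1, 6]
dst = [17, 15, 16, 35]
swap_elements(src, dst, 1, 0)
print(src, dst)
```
[7, 9, 1, 6] [17, 15, 16, 35]
[7, 17, 1, 6] [9, 15, 16, 35]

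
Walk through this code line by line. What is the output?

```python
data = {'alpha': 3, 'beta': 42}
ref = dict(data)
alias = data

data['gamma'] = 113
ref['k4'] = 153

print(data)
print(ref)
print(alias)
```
{'alpha': 3, 'beta': 42, 'gamma': 113}
{'alpha': 3, 'beta': 42, 'k4': 153}
{'alpha': 3, 'beta': 42, 'gamma': 113}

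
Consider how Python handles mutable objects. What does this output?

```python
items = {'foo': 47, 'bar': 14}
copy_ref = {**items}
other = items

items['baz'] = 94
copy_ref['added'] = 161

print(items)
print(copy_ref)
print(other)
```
{'foo': 47, 'bar': 14, 'baz': 94}
{'foo': 47, 'bar': 14, 'added': 161}
{'foo': 47, 'bar': 14, 'baz': 94}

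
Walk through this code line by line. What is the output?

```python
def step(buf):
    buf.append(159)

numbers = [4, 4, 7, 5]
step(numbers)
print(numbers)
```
[4, 4, 7, 5, 159]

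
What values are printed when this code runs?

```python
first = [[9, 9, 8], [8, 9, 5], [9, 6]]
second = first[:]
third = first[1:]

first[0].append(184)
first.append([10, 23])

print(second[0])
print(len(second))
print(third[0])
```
[9, 9, 8, 184]
3
[8, 9, 5]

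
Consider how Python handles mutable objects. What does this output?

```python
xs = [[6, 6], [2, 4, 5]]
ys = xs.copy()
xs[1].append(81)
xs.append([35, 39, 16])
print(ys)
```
[[6, 6], [2, 4, 5, 81]]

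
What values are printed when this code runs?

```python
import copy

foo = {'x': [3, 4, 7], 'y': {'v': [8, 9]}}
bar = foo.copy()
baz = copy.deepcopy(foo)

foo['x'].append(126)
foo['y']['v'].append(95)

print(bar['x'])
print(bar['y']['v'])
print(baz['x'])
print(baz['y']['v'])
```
[3, 4, 7, 126]
[8, 9, 95]
[3, 4, 7]
[8, 9]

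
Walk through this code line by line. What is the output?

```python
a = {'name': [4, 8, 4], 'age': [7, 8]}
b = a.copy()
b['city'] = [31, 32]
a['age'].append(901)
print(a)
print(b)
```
{'name': [4, 8, 4], 'age': [7, 8, 901]}
{'name': [4, 8, 4], 'age': [7, 8, 901], 'city': [31, 32]}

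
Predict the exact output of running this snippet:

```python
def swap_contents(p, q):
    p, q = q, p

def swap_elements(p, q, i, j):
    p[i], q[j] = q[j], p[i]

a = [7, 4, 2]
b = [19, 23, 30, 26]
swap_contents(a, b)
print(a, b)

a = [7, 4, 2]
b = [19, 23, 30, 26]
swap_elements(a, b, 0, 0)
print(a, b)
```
[7, 4, 2] [19, 23, 30, 26]
[19, 4, 2] [7, 23, 30, 26]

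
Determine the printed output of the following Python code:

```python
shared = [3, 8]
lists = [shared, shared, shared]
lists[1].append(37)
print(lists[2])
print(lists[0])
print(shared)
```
[3, 8, 37]
[3, 8, 37]
[3, 8, 37]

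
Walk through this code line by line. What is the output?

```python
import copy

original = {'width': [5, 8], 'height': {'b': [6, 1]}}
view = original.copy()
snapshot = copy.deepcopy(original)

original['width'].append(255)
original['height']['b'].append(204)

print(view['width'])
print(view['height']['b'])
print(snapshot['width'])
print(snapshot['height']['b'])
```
[5, 8, 255]
[6, 1, 204]
[5, 8]
[6, 1]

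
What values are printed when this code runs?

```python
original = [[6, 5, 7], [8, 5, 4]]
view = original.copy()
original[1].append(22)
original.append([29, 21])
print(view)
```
[[6, 5, 7], [8, 5, 4, 22]]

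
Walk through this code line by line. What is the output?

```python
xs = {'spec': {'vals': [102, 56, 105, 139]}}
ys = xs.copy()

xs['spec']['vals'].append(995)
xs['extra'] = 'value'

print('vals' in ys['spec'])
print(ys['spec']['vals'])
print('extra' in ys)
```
True
[102, 56, 105, 139, 995]
False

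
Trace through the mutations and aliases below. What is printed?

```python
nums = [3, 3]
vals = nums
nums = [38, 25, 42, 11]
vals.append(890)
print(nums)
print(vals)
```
[38, 25, 42, 11]
[3, 3, 890]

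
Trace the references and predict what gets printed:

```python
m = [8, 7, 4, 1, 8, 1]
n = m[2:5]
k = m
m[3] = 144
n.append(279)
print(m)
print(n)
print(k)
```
[8, 7, 4, 144, 8, 1]
[4, 1, 8, 279]
[8, 7, 4, 144, 8, 1]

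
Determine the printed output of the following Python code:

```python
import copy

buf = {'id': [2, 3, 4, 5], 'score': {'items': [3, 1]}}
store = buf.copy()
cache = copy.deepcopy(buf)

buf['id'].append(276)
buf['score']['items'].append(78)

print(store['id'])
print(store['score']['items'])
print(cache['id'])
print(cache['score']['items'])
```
[2, 3, 4, 5, 276]
[3, 1, 78]
[2, 3, 4, 5]
[3, 1]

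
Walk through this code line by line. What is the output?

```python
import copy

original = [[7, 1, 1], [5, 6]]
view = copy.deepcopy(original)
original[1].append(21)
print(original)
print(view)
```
[[7, 1, 1], [5, 6, 21]]
[[7, 1, 1], [5, 6]]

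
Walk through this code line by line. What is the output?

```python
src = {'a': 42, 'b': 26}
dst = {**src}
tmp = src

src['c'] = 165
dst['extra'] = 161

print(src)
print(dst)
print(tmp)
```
{'a': 42, 'b': 26, 'c': 165}
{'a': 42, 'b': 26, 'extra': 161}
{'a': 42, 'b': 26, 'c': 165}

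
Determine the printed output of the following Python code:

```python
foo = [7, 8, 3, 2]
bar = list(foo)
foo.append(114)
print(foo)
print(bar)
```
[7, 8, 3, 2, 114]
[7, 8, 3, 2]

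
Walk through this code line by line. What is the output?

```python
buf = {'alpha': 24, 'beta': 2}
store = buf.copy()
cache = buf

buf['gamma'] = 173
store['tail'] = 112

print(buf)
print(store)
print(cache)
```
{'alpha': 24, 'beta': 2, 'gamma': 173}
{'alpha': 24, 'beta': 2, 'tail': 112}
{'alpha': 24, 'beta': 2, 'gamma': 173}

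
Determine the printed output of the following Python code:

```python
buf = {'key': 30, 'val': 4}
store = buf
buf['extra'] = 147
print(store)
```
{'key': 30, 'val': 4, 'extra': 147}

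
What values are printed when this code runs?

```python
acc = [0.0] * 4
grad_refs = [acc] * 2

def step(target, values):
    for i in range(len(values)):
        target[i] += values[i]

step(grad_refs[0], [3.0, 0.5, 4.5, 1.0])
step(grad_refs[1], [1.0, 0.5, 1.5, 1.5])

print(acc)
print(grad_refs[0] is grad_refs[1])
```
[4.0, 1.0, 6.0, 2.5]
True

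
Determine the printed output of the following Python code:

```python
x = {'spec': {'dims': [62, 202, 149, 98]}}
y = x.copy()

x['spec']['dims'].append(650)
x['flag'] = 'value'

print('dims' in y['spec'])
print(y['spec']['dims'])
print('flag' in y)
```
True
[62, 202, 149, 98, 650]
False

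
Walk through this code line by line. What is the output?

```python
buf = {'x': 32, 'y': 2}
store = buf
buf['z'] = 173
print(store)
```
{'x': 32, 'y': 2, 'z': 173}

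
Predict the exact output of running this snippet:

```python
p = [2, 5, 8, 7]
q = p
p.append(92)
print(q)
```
[2, 5, 8, 7, 92]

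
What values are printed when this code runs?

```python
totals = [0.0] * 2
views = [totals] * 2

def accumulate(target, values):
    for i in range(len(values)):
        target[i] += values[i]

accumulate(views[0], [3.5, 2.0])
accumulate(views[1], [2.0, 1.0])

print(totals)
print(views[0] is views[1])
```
[5.5, 3.0]
True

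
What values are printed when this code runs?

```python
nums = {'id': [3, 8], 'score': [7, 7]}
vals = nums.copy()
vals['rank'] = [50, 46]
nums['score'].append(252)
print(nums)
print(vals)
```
{'id': [3, 8], 'score': [7, 7, 252]}
{'id': [3, 8], 'score': [7, 7, 252], 'rank': [50, 46]}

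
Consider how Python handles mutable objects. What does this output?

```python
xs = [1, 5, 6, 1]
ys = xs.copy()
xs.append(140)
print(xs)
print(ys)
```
[1, 5, 6, 1, 140]
[1, 5, 6, 1]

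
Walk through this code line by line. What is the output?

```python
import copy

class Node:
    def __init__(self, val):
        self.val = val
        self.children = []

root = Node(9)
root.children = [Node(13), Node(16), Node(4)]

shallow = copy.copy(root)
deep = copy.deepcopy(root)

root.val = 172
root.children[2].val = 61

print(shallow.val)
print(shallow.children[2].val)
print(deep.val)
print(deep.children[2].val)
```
9
61
9
4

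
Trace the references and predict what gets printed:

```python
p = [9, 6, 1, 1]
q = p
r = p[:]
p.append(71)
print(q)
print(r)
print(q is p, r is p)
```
[9, 6, 1, 1, 71]
[9, 6, 1, 1]
True False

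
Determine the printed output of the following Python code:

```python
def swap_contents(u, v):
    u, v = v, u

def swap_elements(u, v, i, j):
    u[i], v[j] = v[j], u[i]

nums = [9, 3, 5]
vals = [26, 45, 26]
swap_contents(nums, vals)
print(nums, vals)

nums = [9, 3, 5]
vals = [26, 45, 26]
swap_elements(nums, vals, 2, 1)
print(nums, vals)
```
[9, 3, 5] [26, 45, 26]
[9, 3, 45] [26, 5, 26]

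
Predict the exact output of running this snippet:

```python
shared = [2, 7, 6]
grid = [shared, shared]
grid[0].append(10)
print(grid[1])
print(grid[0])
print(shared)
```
[2, 7, 6, 10]
[2, 7, 6, 10]
[2, 7, 6, 10]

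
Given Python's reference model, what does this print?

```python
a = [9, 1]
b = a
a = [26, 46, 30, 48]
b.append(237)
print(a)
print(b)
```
[26, 46, 30, 48]
[9, 1, 237]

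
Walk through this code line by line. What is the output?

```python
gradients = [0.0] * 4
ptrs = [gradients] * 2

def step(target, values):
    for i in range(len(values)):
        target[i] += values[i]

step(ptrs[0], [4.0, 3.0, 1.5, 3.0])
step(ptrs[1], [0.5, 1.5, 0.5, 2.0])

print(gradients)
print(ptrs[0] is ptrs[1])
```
[4.5, 4.5, 2.0, 5.0]
True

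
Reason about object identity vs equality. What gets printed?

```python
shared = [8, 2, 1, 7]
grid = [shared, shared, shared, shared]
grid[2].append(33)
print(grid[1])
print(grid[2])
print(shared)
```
[8, 2, 1, 7, 33]
[8, 2, 1, 7, 33]
[8, 2, 1, 7, 33]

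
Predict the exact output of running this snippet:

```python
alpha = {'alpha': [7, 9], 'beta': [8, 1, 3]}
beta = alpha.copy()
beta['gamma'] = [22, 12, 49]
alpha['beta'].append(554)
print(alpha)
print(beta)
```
{'alpha': [7, 9], 'beta': [8, 1, 3, 554]}
{'alpha': [7, 9], 'beta': [8, 1, 3, 554], 'gamma': [22, 12, 49]}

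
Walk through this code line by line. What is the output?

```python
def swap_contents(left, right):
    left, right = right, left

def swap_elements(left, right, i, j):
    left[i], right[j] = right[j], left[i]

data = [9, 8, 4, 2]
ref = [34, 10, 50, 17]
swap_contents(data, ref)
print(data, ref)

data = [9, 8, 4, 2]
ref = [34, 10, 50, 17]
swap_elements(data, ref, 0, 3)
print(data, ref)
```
[9, 8, 4, 2] [34, 10, 50, 17]
[17, 8, 4, 2] [34, 10, 50, 9]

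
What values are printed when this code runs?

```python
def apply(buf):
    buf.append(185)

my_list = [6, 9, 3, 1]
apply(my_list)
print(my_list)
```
[6, 9, 3, 1, 185]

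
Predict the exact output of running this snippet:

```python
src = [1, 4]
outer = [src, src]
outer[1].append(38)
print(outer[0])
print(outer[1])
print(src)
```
[1, 4, 38]
[1, 4, 38]
[1, 4, 38]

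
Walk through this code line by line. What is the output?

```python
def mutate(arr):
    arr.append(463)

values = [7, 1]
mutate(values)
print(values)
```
[7, 1, 463]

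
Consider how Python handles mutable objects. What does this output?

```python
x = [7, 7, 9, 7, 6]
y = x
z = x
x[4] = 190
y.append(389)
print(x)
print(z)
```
[7, 7, 9, 7, 190, 389]
[7, 7, 9, 7, 190, 389]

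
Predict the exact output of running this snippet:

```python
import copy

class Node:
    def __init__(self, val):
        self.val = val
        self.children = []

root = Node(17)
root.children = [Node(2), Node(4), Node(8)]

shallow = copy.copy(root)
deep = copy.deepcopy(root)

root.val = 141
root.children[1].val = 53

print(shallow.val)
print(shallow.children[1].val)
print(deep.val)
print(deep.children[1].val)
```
17
53
17
4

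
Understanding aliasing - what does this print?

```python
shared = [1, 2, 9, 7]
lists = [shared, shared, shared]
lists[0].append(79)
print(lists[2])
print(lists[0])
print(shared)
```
[1, 2, 9, 7, 79]
[1, 2, 9, 7, 79]
[1, 2, 9, 7, 79]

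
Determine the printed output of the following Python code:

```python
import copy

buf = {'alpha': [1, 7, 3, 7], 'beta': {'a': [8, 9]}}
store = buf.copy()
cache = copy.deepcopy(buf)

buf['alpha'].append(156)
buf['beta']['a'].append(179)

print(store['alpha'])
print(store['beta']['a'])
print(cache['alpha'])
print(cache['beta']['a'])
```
[1, 7, 3, 7, 156]
[8, 9, 179]
[1, 7, 3, 7]
[8, 9]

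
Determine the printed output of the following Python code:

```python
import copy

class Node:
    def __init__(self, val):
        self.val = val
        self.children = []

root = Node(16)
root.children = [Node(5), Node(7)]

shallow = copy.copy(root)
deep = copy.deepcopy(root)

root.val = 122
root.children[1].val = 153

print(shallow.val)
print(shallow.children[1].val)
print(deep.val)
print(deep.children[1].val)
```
16
153
16
7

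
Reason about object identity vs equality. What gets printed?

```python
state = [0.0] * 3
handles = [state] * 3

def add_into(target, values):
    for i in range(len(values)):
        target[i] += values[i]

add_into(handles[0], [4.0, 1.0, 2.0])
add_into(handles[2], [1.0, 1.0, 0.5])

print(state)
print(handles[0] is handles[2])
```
[5.0, 2.0, 2.5]
True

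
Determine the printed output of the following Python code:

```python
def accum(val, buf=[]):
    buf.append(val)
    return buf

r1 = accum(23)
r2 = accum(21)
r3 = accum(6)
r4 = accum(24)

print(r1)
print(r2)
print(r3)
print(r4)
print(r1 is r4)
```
[23, 21, 6, 24]
[23, 21, 6, 24]
[23, 21, 6, 24]
[23, 21, 6, 24]
True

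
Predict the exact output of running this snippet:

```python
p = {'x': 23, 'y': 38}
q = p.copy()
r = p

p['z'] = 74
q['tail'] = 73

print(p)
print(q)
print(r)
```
{'x': 23, 'y': 38, 'z': 74}
{'x': 23, 'y': 38, 'tail': 73}
{'x': 23, 'y': 38, 'z': 74}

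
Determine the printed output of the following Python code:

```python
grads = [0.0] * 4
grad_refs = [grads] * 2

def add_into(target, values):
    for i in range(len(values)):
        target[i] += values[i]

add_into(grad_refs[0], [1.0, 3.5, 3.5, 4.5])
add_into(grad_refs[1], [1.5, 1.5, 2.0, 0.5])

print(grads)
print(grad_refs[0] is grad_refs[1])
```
[2.5, 5.0, 5.5, 5.0]
True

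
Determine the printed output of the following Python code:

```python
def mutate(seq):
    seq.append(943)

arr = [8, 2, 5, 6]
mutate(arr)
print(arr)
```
[8, 2, 5, 6, 943]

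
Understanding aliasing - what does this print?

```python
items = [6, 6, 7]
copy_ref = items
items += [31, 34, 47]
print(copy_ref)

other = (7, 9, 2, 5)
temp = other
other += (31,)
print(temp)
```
[6, 6, 7, 31, 34, 47]
(7, 9, 2, 5)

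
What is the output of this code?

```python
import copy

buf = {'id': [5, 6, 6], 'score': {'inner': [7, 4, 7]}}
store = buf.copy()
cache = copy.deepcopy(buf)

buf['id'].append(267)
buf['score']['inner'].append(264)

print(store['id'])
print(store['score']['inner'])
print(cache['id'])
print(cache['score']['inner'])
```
[5, 6, 6, 267]
[7, 4, 7, 264]
[5, 6, 6]
[7, 4, 7]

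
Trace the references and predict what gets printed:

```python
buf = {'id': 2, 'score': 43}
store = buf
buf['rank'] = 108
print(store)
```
{'id': 2, 'score': 43, 'rank': 108}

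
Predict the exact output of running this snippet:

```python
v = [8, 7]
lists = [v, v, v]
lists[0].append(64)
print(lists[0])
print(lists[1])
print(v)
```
[8, 7, 64]
[8, 7, 64]
[8, 7, 64]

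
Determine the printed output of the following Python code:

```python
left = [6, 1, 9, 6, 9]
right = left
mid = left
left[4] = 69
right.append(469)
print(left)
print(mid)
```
[6, 1, 9, 6, 69, 469]
[6, 1, 9, 6, 69, 469]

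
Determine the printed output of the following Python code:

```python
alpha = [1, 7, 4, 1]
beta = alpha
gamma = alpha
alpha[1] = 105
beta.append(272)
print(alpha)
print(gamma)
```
[1, 105, 4, 1, 272]
[1, 105, 4, 1, 272]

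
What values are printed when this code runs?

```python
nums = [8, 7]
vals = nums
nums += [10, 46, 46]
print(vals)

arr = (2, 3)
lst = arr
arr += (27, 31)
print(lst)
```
[8, 7, 10, 46, 46]
(2, 3)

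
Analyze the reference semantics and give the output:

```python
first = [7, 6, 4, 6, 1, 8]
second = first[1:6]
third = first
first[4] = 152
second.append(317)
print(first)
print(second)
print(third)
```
[7, 6, 4, 6, 152, 8]
[6, 4, 6, 1, 8, 317]
[7, 6, 4, 6, 152, 8]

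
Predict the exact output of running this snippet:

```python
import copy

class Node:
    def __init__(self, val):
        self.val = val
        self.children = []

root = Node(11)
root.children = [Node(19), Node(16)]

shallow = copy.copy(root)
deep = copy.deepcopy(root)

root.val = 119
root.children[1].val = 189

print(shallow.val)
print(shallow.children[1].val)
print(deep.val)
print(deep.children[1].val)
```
11
189
11
16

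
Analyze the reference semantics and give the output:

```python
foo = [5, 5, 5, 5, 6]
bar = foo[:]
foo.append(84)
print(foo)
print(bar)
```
[5, 5, 5, 5, 6, 84]
[5, 5, 5, 5, 6]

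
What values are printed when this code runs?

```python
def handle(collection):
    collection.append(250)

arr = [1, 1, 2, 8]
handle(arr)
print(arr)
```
[1, 1, 2, 8, 250]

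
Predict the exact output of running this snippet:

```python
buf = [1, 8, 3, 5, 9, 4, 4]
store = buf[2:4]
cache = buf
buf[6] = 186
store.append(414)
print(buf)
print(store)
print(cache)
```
[1, 8, 3, 5, 9, 4, 186]
[3, 5, 414]
[1, 8, 3, 5, 9, 4, 186]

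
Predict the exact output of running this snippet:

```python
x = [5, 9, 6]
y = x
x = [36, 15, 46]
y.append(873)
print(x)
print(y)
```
[36, 15, 46]
[5, 9, 6, 873]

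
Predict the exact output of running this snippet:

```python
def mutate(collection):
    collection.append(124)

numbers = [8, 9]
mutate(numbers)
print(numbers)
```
[8, 9, 124]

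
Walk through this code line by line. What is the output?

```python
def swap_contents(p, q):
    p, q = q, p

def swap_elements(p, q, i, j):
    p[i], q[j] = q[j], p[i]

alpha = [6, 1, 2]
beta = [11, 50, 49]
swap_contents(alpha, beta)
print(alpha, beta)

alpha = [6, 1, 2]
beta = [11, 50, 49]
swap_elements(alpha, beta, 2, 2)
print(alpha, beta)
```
[6, 1, 2] [11, 50, 49]
[6, 1, 49] [11, 50, 2]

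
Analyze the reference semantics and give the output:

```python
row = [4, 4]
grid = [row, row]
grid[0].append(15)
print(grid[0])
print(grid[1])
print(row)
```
[4, 4, 15]
[4, 4, 15]
[4, 4, 15]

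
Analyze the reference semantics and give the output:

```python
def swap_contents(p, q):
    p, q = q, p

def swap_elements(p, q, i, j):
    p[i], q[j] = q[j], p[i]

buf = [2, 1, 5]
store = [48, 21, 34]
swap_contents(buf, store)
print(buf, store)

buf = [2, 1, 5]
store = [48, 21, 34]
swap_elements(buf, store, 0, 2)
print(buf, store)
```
[2, 1, 5] [48, 21, 34]
[34, 1, 5] [48, 21, 2]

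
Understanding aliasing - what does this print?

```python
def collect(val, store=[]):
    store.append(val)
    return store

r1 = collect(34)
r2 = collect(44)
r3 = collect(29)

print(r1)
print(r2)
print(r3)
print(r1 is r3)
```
[34, 44, 29]
[34, 44, 29]
[34, 44, 29]
True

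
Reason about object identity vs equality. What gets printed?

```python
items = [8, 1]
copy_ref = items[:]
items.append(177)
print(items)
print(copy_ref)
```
[8, 1, 177]
[8, 1]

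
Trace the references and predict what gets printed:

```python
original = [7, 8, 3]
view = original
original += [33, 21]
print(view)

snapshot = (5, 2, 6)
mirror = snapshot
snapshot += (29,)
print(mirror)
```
[7, 8, 3, 33, 21]
(5, 2, 6)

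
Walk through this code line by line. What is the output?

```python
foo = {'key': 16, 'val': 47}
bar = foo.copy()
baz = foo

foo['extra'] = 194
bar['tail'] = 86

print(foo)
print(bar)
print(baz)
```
{'key': 16, 'val': 47, 'extra': 194}
{'key': 16, 'val': 47, 'tail': 86}
{'key': 16, 'val': 47, 'extra': 194}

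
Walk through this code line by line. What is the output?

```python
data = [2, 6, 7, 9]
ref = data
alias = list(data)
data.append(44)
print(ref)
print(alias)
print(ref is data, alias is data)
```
[2, 6, 7, 9, 44]
[2, 6, 7, 9]
True False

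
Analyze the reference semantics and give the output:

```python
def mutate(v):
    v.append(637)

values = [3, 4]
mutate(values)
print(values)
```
[3, 4, 637]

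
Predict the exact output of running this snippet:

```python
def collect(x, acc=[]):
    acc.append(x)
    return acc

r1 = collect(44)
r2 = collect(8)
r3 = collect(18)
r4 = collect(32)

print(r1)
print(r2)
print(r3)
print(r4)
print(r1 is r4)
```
[44, 8, 18, 32]
[44, 8, 18, 32]
[44, 8, 18, 32]
[44, 8, 18, 32]
True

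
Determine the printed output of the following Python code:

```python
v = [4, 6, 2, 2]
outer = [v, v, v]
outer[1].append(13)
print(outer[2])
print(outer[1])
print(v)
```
[4, 6, 2, 2, 13]
[4, 6, 2, 2, 13]
[4, 6, 2, 2, 13]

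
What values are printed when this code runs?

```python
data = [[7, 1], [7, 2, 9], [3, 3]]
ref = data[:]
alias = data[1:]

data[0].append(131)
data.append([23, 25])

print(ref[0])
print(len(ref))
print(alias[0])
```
[7, 1, 131]
3
[7, 2, 9]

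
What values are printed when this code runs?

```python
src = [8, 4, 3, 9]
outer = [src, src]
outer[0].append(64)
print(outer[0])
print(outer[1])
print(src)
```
[8, 4, 3, 9, 64]
[8, 4, 3, 9, 64]
[8, 4, 3, 9, 64]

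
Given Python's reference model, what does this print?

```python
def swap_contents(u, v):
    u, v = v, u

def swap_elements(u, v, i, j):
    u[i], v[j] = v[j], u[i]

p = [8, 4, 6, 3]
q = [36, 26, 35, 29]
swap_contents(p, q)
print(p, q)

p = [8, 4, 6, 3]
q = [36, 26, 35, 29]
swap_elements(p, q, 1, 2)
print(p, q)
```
[8, 4, 6, 3] [36, 26, 35, 29]
[8, 35, 6, 3] [36, 26, 4, 29]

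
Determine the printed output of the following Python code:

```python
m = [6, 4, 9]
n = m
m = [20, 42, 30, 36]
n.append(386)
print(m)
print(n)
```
[20, 42, 30, 36]
[6, 4, 9, 386]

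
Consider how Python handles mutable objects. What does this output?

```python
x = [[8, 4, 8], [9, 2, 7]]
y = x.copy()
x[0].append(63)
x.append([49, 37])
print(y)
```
[[8, 4, 8, 63], [9, 2, 7]]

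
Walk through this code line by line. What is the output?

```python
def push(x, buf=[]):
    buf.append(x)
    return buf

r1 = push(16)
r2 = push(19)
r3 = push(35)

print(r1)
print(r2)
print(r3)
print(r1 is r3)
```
[16, 19, 35]
[16, 19, 35]
[16, 19, 35]
True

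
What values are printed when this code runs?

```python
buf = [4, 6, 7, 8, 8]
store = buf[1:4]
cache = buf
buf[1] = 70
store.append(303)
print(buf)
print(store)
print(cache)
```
[4, 70, 7, 8, 8]
[6, 7, 8, 303]
[4, 70, 7, 8, 8]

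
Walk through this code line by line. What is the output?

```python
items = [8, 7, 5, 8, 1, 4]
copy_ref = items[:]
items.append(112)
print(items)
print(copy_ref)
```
[8, 7, 5, 8, 1, 4, 112]
[8, 7, 5, 8, 1, 4]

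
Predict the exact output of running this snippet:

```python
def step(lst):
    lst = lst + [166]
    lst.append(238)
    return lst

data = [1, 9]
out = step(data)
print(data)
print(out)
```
[1, 9]
[1, 9, 166, 238]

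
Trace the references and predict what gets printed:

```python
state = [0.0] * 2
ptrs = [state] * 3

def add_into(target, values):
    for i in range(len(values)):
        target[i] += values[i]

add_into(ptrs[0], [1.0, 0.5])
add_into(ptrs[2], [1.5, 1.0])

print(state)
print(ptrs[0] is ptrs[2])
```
[2.5, 1.5]
True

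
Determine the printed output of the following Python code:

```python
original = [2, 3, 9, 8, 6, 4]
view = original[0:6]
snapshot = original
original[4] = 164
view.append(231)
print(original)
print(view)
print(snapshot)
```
[2, 3, 9, 8, 164, 4]
[2, 3, 9, 8, 6, 4, 231]
[2, 3, 9, 8, 164, 4]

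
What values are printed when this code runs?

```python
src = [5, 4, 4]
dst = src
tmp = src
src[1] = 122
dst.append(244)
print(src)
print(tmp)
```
[5, 122, 4, 244]
[5, 122, 4, 244]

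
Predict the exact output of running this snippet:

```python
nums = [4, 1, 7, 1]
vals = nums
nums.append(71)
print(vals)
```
[4, 1, 7, 1, 71]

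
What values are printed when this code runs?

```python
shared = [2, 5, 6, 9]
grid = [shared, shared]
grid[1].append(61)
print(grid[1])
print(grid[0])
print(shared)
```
[2, 5, 6, 9, 61]
[2, 5, 6, 9, 61]
[2, 5, 6, 9, 61]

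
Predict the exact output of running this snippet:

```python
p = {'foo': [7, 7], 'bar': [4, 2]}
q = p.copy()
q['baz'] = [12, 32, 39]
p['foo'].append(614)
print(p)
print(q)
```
{'foo': [7, 7, 614], 'bar': [4, 2]}
{'foo': [7, 7, 614], 'bar': [4, 2], 'baz': [12, 32, 39]}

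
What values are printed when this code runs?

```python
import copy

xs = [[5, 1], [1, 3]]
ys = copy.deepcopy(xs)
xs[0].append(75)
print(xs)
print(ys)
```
[[5, 1, 75], [1, 3]]
[[5, 1], [1, 3]]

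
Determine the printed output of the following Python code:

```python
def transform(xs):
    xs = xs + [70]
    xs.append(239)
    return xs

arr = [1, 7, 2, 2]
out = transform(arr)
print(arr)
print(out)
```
[1, 7, 2, 2]
[1, 7, 2, 2, 70, 239]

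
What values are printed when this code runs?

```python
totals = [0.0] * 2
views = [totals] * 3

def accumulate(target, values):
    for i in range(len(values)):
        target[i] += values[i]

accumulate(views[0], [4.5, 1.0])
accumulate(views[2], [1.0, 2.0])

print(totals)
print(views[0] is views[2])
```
[5.5, 3.0]
True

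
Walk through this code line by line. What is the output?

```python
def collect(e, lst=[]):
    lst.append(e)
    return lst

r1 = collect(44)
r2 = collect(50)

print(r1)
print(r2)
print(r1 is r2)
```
[44, 50]
[44, 50]
True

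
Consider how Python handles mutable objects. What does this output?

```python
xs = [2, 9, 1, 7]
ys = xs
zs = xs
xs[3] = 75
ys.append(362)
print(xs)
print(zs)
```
[2, 9, 1, 75, 362]
[2, 9, 1, 75, 362]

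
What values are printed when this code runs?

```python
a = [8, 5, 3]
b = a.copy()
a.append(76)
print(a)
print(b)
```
[8, 5, 3, 76]
[8, 5, 3]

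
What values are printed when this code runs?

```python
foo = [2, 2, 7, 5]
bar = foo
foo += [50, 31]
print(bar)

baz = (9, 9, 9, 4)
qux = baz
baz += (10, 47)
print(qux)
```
[2, 2, 7, 5, 50, 31]
(9, 9, 9, 4)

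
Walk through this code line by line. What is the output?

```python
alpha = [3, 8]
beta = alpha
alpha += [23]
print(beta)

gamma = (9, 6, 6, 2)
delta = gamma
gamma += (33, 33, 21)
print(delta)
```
[3, 8, 23]
(9, 6, 6, 2)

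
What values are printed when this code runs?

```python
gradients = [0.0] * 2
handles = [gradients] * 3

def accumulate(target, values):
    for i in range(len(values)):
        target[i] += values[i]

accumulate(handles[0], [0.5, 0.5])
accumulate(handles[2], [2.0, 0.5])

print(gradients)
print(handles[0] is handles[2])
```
[2.5, 1.0]
True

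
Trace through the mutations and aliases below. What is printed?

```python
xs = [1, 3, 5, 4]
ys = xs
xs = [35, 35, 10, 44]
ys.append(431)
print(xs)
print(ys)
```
[35, 35, 10, 44]
[1, 3, 5, 4, 431]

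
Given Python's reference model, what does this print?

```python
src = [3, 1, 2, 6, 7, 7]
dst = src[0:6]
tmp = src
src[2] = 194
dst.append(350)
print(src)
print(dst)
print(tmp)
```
[3, 1, 194, 6, 7, 7]
[3, 1, 2, 6, 7, 7, 350]
[3, 1, 194, 6, 7, 7]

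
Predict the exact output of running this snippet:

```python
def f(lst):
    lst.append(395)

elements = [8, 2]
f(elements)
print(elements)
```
[8, 2, 395]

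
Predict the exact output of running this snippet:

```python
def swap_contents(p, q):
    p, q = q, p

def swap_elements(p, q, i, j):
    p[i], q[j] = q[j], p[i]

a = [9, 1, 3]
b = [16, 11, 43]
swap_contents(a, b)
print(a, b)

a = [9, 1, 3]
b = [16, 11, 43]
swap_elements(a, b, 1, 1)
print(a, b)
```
[9, 1, 3] [16, 11, 43]
[9, 11, 3] [16, 1, 43]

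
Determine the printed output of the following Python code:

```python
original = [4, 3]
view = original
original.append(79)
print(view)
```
[4, 3, 79]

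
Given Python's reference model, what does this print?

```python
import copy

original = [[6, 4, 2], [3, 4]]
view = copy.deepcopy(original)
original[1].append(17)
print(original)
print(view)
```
[[6, 4, 2], [3, 4, 17]]
[[6, 4, 2], [3, 4]]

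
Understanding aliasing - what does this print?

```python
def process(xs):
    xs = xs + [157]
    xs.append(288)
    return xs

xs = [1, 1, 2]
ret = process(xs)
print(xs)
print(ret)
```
[1, 1, 2]
[1, 1, 2, 157, 288]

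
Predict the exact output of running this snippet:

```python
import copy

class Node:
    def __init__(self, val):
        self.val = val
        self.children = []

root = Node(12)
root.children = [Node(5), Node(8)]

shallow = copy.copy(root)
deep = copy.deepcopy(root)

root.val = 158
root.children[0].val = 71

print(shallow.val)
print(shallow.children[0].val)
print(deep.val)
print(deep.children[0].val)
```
12
71
12
5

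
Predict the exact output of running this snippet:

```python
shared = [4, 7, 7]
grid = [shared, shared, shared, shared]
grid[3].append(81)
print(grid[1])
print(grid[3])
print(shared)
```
[4, 7, 7, 81]
[4, 7, 7, 81]
[4, 7, 7, 81]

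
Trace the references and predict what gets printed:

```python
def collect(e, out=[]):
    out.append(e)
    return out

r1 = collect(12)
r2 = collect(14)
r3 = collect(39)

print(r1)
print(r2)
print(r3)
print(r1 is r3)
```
[12, 14, 39]
[12, 14, 39]
[12, 14, 39]
True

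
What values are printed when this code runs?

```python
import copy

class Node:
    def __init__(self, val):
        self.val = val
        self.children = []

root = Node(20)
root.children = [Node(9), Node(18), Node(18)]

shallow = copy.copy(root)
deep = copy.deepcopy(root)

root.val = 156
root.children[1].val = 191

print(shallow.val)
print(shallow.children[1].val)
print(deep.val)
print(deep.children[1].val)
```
20
191
20
18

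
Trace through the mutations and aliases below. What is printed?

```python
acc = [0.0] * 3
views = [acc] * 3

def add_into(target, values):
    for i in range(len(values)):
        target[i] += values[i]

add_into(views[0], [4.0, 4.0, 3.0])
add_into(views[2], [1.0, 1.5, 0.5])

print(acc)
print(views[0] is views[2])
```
[5.0, 5.5, 3.5]
True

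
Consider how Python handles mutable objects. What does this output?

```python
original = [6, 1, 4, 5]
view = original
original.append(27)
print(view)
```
[6, 1, 4, 5, 27]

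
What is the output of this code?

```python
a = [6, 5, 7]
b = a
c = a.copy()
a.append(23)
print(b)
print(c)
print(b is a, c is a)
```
[6, 5, 7, 23]
[6, 5, 7]
True False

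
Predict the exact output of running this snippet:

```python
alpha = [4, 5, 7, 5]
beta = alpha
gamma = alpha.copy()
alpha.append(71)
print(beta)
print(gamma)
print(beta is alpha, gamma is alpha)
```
[4, 5, 7, 5, 71]
[4, 5, 7, 5]
True False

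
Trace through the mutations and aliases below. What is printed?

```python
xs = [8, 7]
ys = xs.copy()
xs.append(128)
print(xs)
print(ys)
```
[8, 7, 128]
[8, 7]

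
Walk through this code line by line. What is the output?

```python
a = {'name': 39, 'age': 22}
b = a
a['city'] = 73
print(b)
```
{'name': 39, 'age': 22, 'city': 73}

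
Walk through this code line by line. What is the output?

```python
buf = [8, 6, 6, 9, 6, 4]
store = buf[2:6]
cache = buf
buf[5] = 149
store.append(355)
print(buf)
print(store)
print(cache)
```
[8, 6, 6, 9, 6, 149]
[6, 9, 6, 4, 355]
[8, 6, 6, 9, 6, 149]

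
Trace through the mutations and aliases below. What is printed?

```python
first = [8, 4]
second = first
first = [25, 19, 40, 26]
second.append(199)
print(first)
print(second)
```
[25, 19, 40, 26]
[8, 4, 199]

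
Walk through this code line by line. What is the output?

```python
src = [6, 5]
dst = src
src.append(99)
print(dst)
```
[6, 5, 99]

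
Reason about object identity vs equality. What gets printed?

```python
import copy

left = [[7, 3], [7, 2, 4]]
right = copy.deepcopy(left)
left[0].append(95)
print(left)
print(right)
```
[[7, 3, 95], [7, 2, 4]]
[[7, 3], [7, 2, 4]]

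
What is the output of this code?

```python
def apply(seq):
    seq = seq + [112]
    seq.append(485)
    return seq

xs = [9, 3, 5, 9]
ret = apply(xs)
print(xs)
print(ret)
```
[9, 3, 5, 9]
[9, 3, 5, 9, 112, 485]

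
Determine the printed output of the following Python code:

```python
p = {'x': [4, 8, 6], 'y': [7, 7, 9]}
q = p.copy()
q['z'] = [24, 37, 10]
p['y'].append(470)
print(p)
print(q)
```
{'x': [4, 8, 6], 'y': [7, 7, 9, 470]}
{'x': [4, 8, 6], 'y': [7, 7, 9, 470], 'z': [24, 37, 10]}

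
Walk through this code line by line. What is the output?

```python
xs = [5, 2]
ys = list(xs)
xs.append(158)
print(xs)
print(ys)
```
[5, 2, 158]
[5, 2]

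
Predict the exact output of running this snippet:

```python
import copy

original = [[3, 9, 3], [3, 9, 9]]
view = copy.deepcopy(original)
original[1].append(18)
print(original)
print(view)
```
[[3, 9, 3], [3, 9, 9, 18]]
[[3, 9, 3], [3, 9, 9]]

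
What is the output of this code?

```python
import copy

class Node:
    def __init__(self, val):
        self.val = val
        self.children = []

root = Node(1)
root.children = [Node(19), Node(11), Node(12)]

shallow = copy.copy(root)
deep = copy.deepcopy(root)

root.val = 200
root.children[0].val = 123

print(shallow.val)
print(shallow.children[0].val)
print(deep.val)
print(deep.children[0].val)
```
1
123
1
19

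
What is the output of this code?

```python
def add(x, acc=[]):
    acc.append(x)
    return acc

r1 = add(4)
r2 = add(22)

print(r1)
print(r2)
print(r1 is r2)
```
[4, 22]
[4, 22]
True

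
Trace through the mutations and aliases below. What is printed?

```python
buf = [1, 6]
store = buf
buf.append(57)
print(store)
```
[1, 6, 57]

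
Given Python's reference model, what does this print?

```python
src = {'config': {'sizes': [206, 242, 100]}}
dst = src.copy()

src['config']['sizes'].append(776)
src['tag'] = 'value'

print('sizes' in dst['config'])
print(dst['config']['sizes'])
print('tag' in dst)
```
True
[206, 242, 100, 776]
False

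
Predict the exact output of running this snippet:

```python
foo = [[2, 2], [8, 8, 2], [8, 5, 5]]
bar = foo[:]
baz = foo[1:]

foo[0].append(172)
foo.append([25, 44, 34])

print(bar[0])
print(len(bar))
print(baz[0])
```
[2, 2, 172]
3
[8, 8, 2]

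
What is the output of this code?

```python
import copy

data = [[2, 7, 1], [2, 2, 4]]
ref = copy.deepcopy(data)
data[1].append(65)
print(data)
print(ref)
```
[[2, 7, 1], [2, 2, 4, 65]]
[[2, 7, 1], [2, 2, 4]]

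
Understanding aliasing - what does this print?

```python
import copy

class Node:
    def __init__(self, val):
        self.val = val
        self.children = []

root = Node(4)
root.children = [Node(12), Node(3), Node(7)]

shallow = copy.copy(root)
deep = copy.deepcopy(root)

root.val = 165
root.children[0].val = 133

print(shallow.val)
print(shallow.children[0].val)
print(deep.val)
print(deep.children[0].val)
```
4
133
4
12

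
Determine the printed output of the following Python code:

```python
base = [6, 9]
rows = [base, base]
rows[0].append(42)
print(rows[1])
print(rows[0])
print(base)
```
[6, 9, 42]
[6, 9, 42]
[6, 9, 42]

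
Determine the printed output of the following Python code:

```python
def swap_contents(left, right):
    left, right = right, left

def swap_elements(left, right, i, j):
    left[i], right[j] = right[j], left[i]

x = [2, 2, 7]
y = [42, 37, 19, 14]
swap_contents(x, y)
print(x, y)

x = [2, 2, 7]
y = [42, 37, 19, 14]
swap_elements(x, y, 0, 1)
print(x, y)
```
[2, 2, 7] [42, 37, 19, 14]
[37, 2, 7] [42, 2, 19, 14]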